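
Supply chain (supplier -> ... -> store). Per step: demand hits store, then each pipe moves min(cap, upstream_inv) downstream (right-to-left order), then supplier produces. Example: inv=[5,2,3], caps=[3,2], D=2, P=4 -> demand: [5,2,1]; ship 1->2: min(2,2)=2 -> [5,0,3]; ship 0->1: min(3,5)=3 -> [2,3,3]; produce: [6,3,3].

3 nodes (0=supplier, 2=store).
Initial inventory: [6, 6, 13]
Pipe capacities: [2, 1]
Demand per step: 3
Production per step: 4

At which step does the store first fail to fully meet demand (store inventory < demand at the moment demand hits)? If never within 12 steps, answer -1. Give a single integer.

Step 1: demand=3,sold=3 ship[1->2]=1 ship[0->1]=2 prod=4 -> [8 7 11]
Step 2: demand=3,sold=3 ship[1->2]=1 ship[0->1]=2 prod=4 -> [10 8 9]
Step 3: demand=3,sold=3 ship[1->2]=1 ship[0->1]=2 prod=4 -> [12 9 7]
Step 4: demand=3,sold=3 ship[1->2]=1 ship[0->1]=2 prod=4 -> [14 10 5]
Step 5: demand=3,sold=3 ship[1->2]=1 ship[0->1]=2 prod=4 -> [16 11 3]
Step 6: demand=3,sold=3 ship[1->2]=1 ship[0->1]=2 prod=4 -> [18 12 1]
Step 7: demand=3,sold=1 ship[1->2]=1 ship[0->1]=2 prod=4 -> [20 13 1]
Step 8: demand=3,sold=1 ship[1->2]=1 ship[0->1]=2 prod=4 -> [22 14 1]
Step 9: demand=3,sold=1 ship[1->2]=1 ship[0->1]=2 prod=4 -> [24 15 1]
Step 10: demand=3,sold=1 ship[1->2]=1 ship[0->1]=2 prod=4 -> [26 16 1]
Step 11: demand=3,sold=1 ship[1->2]=1 ship[0->1]=2 prod=4 -> [28 17 1]
Step 12: demand=3,sold=1 ship[1->2]=1 ship[0->1]=2 prod=4 -> [30 18 1]
First stockout at step 7

7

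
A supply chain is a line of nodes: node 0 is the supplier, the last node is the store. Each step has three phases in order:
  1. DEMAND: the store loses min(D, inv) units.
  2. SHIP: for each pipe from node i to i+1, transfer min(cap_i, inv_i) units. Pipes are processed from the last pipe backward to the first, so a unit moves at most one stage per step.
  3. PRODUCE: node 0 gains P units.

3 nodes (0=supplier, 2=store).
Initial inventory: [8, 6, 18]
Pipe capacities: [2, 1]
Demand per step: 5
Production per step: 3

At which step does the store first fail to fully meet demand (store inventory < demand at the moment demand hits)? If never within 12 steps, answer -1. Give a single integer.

Step 1: demand=5,sold=5 ship[1->2]=1 ship[0->1]=2 prod=3 -> [9 7 14]
Step 2: demand=5,sold=5 ship[1->2]=1 ship[0->1]=2 prod=3 -> [10 8 10]
Step 3: demand=5,sold=5 ship[1->2]=1 ship[0->1]=2 prod=3 -> [11 9 6]
Step 4: demand=5,sold=5 ship[1->2]=1 ship[0->1]=2 prod=3 -> [12 10 2]
Step 5: demand=5,sold=2 ship[1->2]=1 ship[0->1]=2 prod=3 -> [13 11 1]
Step 6: demand=5,sold=1 ship[1->2]=1 ship[0->1]=2 prod=3 -> [14 12 1]
Step 7: demand=5,sold=1 ship[1->2]=1 ship[0->1]=2 prod=3 -> [15 13 1]
Step 8: demand=5,sold=1 ship[1->2]=1 ship[0->1]=2 prod=3 -> [16 14 1]
Step 9: demand=5,sold=1 ship[1->2]=1 ship[0->1]=2 prod=3 -> [17 15 1]
Step 10: demand=5,sold=1 ship[1->2]=1 ship[0->1]=2 prod=3 -> [18 16 1]
Step 11: demand=5,sold=1 ship[1->2]=1 ship[0->1]=2 prod=3 -> [19 17 1]
Step 12: demand=5,sold=1 ship[1->2]=1 ship[0->1]=2 prod=3 -> [20 18 1]
First stockout at step 5

5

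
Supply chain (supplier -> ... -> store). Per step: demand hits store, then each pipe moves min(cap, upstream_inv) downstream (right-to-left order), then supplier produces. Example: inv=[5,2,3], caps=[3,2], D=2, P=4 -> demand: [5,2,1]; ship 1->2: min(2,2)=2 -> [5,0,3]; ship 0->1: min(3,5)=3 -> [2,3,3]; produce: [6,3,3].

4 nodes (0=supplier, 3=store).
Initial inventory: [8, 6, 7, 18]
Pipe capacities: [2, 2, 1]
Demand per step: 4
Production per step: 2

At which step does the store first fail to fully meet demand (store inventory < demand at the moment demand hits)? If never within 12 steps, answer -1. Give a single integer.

Step 1: demand=4,sold=4 ship[2->3]=1 ship[1->2]=2 ship[0->1]=2 prod=2 -> [8 6 8 15]
Step 2: demand=4,sold=4 ship[2->3]=1 ship[1->2]=2 ship[0->1]=2 prod=2 -> [8 6 9 12]
Step 3: demand=4,sold=4 ship[2->3]=1 ship[1->2]=2 ship[0->1]=2 prod=2 -> [8 6 10 9]
Step 4: demand=4,sold=4 ship[2->3]=1 ship[1->2]=2 ship[0->1]=2 prod=2 -> [8 6 11 6]
Step 5: demand=4,sold=4 ship[2->3]=1 ship[1->2]=2 ship[0->1]=2 prod=2 -> [8 6 12 3]
Step 6: demand=4,sold=3 ship[2->3]=1 ship[1->2]=2 ship[0->1]=2 prod=2 -> [8 6 13 1]
Step 7: demand=4,sold=1 ship[2->3]=1 ship[1->2]=2 ship[0->1]=2 prod=2 -> [8 6 14 1]
Step 8: demand=4,sold=1 ship[2->3]=1 ship[1->2]=2 ship[0->1]=2 prod=2 -> [8 6 15 1]
Step 9: demand=4,sold=1 ship[2->3]=1 ship[1->2]=2 ship[0->1]=2 prod=2 -> [8 6 16 1]
Step 10: demand=4,sold=1 ship[2->3]=1 ship[1->2]=2 ship[0->1]=2 prod=2 -> [8 6 17 1]
Step 11: demand=4,sold=1 ship[2->3]=1 ship[1->2]=2 ship[0->1]=2 prod=2 -> [8 6 18 1]
Step 12: demand=4,sold=1 ship[2->3]=1 ship[1->2]=2 ship[0->1]=2 prod=2 -> [8 6 19 1]
First stockout at step 6

6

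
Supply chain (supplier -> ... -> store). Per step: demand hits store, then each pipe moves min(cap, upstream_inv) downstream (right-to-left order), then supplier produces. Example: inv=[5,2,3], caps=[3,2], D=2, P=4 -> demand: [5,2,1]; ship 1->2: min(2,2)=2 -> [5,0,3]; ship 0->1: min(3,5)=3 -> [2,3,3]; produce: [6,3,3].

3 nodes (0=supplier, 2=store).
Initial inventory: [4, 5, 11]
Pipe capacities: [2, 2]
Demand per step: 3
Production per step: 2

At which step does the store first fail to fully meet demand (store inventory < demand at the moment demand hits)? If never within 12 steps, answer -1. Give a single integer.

Step 1: demand=3,sold=3 ship[1->2]=2 ship[0->1]=2 prod=2 -> [4 5 10]
Step 2: demand=3,sold=3 ship[1->2]=2 ship[0->1]=2 prod=2 -> [4 5 9]
Step 3: demand=3,sold=3 ship[1->2]=2 ship[0->1]=2 prod=2 -> [4 5 8]
Step 4: demand=3,sold=3 ship[1->2]=2 ship[0->1]=2 prod=2 -> [4 5 7]
Step 5: demand=3,sold=3 ship[1->2]=2 ship[0->1]=2 prod=2 -> [4 5 6]
Step 6: demand=3,sold=3 ship[1->2]=2 ship[0->1]=2 prod=2 -> [4 5 5]
Step 7: demand=3,sold=3 ship[1->2]=2 ship[0->1]=2 prod=2 -> [4 5 4]
Step 8: demand=3,sold=3 ship[1->2]=2 ship[0->1]=2 prod=2 -> [4 5 3]
Step 9: demand=3,sold=3 ship[1->2]=2 ship[0->1]=2 prod=2 -> [4 5 2]
Step 10: demand=3,sold=2 ship[1->2]=2 ship[0->1]=2 prod=2 -> [4 5 2]
Step 11: demand=3,sold=2 ship[1->2]=2 ship[0->1]=2 prod=2 -> [4 5 2]
Step 12: demand=3,sold=2 ship[1->2]=2 ship[0->1]=2 prod=2 -> [4 5 2]
First stockout at step 10

10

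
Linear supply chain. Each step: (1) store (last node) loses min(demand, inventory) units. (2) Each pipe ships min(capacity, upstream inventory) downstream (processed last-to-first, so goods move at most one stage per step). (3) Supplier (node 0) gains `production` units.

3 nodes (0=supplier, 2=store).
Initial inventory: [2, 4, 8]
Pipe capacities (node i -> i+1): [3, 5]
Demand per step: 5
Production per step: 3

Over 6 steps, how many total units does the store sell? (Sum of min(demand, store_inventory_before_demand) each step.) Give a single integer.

Answer: 23

Derivation:
Step 1: sold=5 (running total=5) -> [3 2 7]
Step 2: sold=5 (running total=10) -> [3 3 4]
Step 3: sold=4 (running total=14) -> [3 3 3]
Step 4: sold=3 (running total=17) -> [3 3 3]
Step 5: sold=3 (running total=20) -> [3 3 3]
Step 6: sold=3 (running total=23) -> [3 3 3]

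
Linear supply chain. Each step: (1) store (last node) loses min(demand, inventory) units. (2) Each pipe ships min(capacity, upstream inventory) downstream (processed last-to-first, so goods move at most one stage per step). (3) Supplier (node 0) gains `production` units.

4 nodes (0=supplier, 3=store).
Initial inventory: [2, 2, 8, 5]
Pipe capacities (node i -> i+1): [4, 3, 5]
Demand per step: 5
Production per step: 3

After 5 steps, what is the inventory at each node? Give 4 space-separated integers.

Step 1: demand=5,sold=5 ship[2->3]=5 ship[1->2]=2 ship[0->1]=2 prod=3 -> inv=[3 2 5 5]
Step 2: demand=5,sold=5 ship[2->3]=5 ship[1->2]=2 ship[0->1]=3 prod=3 -> inv=[3 3 2 5]
Step 3: demand=5,sold=5 ship[2->3]=2 ship[1->2]=3 ship[0->1]=3 prod=3 -> inv=[3 3 3 2]
Step 4: demand=5,sold=2 ship[2->3]=3 ship[1->2]=3 ship[0->1]=3 prod=3 -> inv=[3 3 3 3]
Step 5: demand=5,sold=3 ship[2->3]=3 ship[1->2]=3 ship[0->1]=3 prod=3 -> inv=[3 3 3 3]

3 3 3 3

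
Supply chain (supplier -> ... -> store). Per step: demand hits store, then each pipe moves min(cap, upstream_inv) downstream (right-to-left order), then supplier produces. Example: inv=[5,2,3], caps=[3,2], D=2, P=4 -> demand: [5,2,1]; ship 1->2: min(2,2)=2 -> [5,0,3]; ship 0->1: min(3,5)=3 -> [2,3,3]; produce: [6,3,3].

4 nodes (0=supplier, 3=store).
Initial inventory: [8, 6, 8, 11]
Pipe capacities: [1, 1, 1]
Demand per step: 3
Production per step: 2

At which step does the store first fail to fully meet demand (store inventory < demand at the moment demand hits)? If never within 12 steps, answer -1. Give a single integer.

Step 1: demand=3,sold=3 ship[2->3]=1 ship[1->2]=1 ship[0->1]=1 prod=2 -> [9 6 8 9]
Step 2: demand=3,sold=3 ship[2->3]=1 ship[1->2]=1 ship[0->1]=1 prod=2 -> [10 6 8 7]
Step 3: demand=3,sold=3 ship[2->3]=1 ship[1->2]=1 ship[0->1]=1 prod=2 -> [11 6 8 5]
Step 4: demand=3,sold=3 ship[2->3]=1 ship[1->2]=1 ship[0->1]=1 prod=2 -> [12 6 8 3]
Step 5: demand=3,sold=3 ship[2->3]=1 ship[1->2]=1 ship[0->1]=1 prod=2 -> [13 6 8 1]
Step 6: demand=3,sold=1 ship[2->3]=1 ship[1->2]=1 ship[0->1]=1 prod=2 -> [14 6 8 1]
Step 7: demand=3,sold=1 ship[2->3]=1 ship[1->2]=1 ship[0->1]=1 prod=2 -> [15 6 8 1]
Step 8: demand=3,sold=1 ship[2->3]=1 ship[1->2]=1 ship[0->1]=1 prod=2 -> [16 6 8 1]
Step 9: demand=3,sold=1 ship[2->3]=1 ship[1->2]=1 ship[0->1]=1 prod=2 -> [17 6 8 1]
Step 10: demand=3,sold=1 ship[2->3]=1 ship[1->2]=1 ship[0->1]=1 prod=2 -> [18 6 8 1]
Step 11: demand=3,sold=1 ship[2->3]=1 ship[1->2]=1 ship[0->1]=1 prod=2 -> [19 6 8 1]
Step 12: demand=3,sold=1 ship[2->3]=1 ship[1->2]=1 ship[0->1]=1 prod=2 -> [20 6 8 1]
First stockout at step 6

6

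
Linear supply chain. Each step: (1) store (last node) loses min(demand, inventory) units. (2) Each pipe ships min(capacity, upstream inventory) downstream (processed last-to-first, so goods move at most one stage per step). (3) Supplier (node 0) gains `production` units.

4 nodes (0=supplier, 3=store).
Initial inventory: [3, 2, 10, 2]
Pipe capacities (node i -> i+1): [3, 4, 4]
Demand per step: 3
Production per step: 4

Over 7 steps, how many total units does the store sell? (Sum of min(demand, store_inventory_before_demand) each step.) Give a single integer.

Step 1: sold=2 (running total=2) -> [4 3 8 4]
Step 2: sold=3 (running total=5) -> [5 3 7 5]
Step 3: sold=3 (running total=8) -> [6 3 6 6]
Step 4: sold=3 (running total=11) -> [7 3 5 7]
Step 5: sold=3 (running total=14) -> [8 3 4 8]
Step 6: sold=3 (running total=17) -> [9 3 3 9]
Step 7: sold=3 (running total=20) -> [10 3 3 9]

Answer: 20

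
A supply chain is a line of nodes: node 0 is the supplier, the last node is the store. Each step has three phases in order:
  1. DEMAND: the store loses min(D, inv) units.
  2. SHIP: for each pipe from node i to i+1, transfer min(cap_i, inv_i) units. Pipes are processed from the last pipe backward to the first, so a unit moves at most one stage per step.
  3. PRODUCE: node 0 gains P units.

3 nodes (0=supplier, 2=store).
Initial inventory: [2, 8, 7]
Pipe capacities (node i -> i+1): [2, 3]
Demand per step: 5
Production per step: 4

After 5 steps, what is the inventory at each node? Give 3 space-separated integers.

Step 1: demand=5,sold=5 ship[1->2]=3 ship[0->1]=2 prod=4 -> inv=[4 7 5]
Step 2: demand=5,sold=5 ship[1->2]=3 ship[0->1]=2 prod=4 -> inv=[6 6 3]
Step 3: demand=5,sold=3 ship[1->2]=3 ship[0->1]=2 prod=4 -> inv=[8 5 3]
Step 4: demand=5,sold=3 ship[1->2]=3 ship[0->1]=2 prod=4 -> inv=[10 4 3]
Step 5: demand=5,sold=3 ship[1->2]=3 ship[0->1]=2 prod=4 -> inv=[12 3 3]

12 3 3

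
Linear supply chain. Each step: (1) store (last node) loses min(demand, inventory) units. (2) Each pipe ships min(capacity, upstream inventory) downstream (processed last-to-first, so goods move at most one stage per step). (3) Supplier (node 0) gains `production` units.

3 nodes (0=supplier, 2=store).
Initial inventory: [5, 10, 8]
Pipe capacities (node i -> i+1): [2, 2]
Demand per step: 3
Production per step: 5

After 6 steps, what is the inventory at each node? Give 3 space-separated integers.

Step 1: demand=3,sold=3 ship[1->2]=2 ship[0->1]=2 prod=5 -> inv=[8 10 7]
Step 2: demand=3,sold=3 ship[1->2]=2 ship[0->1]=2 prod=5 -> inv=[11 10 6]
Step 3: demand=3,sold=3 ship[1->2]=2 ship[0->1]=2 prod=5 -> inv=[14 10 5]
Step 4: demand=3,sold=3 ship[1->2]=2 ship[0->1]=2 prod=5 -> inv=[17 10 4]
Step 5: demand=3,sold=3 ship[1->2]=2 ship[0->1]=2 prod=5 -> inv=[20 10 3]
Step 6: demand=3,sold=3 ship[1->2]=2 ship[0->1]=2 prod=5 -> inv=[23 10 2]

23 10 2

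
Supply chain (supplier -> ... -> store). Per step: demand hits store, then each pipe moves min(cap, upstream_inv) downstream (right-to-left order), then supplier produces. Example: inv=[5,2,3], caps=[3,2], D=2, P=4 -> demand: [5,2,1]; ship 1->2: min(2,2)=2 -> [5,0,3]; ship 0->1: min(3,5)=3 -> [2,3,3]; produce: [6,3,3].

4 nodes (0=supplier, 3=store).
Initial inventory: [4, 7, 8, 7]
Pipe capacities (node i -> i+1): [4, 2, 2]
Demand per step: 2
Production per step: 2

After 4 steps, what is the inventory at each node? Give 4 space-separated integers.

Step 1: demand=2,sold=2 ship[2->3]=2 ship[1->2]=2 ship[0->1]=4 prod=2 -> inv=[2 9 8 7]
Step 2: demand=2,sold=2 ship[2->3]=2 ship[1->2]=2 ship[0->1]=2 prod=2 -> inv=[2 9 8 7]
Step 3: demand=2,sold=2 ship[2->3]=2 ship[1->2]=2 ship[0->1]=2 prod=2 -> inv=[2 9 8 7]
Step 4: demand=2,sold=2 ship[2->3]=2 ship[1->2]=2 ship[0->1]=2 prod=2 -> inv=[2 9 8 7]

2 9 8 7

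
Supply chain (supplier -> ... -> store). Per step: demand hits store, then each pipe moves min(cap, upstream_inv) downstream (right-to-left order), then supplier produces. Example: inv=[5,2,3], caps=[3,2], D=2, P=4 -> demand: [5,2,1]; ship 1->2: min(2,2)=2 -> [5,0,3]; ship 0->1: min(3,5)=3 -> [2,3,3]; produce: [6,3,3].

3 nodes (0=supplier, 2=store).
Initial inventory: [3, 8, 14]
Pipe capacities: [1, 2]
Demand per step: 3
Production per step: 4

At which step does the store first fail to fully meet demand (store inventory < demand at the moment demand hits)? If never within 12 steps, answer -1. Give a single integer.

Step 1: demand=3,sold=3 ship[1->2]=2 ship[0->1]=1 prod=4 -> [6 7 13]
Step 2: demand=3,sold=3 ship[1->2]=2 ship[0->1]=1 prod=4 -> [9 6 12]
Step 3: demand=3,sold=3 ship[1->2]=2 ship[0->1]=1 prod=4 -> [12 5 11]
Step 4: demand=3,sold=3 ship[1->2]=2 ship[0->1]=1 prod=4 -> [15 4 10]
Step 5: demand=3,sold=3 ship[1->2]=2 ship[0->1]=1 prod=4 -> [18 3 9]
Step 6: demand=3,sold=3 ship[1->2]=2 ship[0->1]=1 prod=4 -> [21 2 8]
Step 7: demand=3,sold=3 ship[1->2]=2 ship[0->1]=1 prod=4 -> [24 1 7]
Step 8: demand=3,sold=3 ship[1->2]=1 ship[0->1]=1 prod=4 -> [27 1 5]
Step 9: demand=3,sold=3 ship[1->2]=1 ship[0->1]=1 prod=4 -> [30 1 3]
Step 10: demand=3,sold=3 ship[1->2]=1 ship[0->1]=1 prod=4 -> [33 1 1]
Step 11: demand=3,sold=1 ship[1->2]=1 ship[0->1]=1 prod=4 -> [36 1 1]
Step 12: demand=3,sold=1 ship[1->2]=1 ship[0->1]=1 prod=4 -> [39 1 1]
First stockout at step 11

11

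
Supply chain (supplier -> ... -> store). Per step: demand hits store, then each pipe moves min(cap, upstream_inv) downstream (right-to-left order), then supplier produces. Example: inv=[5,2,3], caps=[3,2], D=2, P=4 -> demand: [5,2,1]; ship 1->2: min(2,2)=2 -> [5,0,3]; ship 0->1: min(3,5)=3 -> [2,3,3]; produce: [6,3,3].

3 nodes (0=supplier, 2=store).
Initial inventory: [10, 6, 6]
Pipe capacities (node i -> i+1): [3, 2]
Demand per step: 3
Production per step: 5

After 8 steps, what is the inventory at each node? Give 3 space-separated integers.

Step 1: demand=3,sold=3 ship[1->2]=2 ship[0->1]=3 prod=5 -> inv=[12 7 5]
Step 2: demand=3,sold=3 ship[1->2]=2 ship[0->1]=3 prod=5 -> inv=[14 8 4]
Step 3: demand=3,sold=3 ship[1->2]=2 ship[0->1]=3 prod=5 -> inv=[16 9 3]
Step 4: demand=3,sold=3 ship[1->2]=2 ship[0->1]=3 prod=5 -> inv=[18 10 2]
Step 5: demand=3,sold=2 ship[1->2]=2 ship[0->1]=3 prod=5 -> inv=[20 11 2]
Step 6: demand=3,sold=2 ship[1->2]=2 ship[0->1]=3 prod=5 -> inv=[22 12 2]
Step 7: demand=3,sold=2 ship[1->2]=2 ship[0->1]=3 prod=5 -> inv=[24 13 2]
Step 8: demand=3,sold=2 ship[1->2]=2 ship[0->1]=3 prod=5 -> inv=[26 14 2]

26 14 2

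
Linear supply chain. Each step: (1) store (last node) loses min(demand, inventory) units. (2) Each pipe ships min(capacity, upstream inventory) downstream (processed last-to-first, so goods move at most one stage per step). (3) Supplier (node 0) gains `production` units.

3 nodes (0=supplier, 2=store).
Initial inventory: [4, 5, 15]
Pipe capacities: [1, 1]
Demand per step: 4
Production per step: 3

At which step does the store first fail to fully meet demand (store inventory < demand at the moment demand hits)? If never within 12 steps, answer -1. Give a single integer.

Step 1: demand=4,sold=4 ship[1->2]=1 ship[0->1]=1 prod=3 -> [6 5 12]
Step 2: demand=4,sold=4 ship[1->2]=1 ship[0->1]=1 prod=3 -> [8 5 9]
Step 3: demand=4,sold=4 ship[1->2]=1 ship[0->1]=1 prod=3 -> [10 5 6]
Step 4: demand=4,sold=4 ship[1->2]=1 ship[0->1]=1 prod=3 -> [12 5 3]
Step 5: demand=4,sold=3 ship[1->2]=1 ship[0->1]=1 prod=3 -> [14 5 1]
Step 6: demand=4,sold=1 ship[1->2]=1 ship[0->1]=1 prod=3 -> [16 5 1]
Step 7: demand=4,sold=1 ship[1->2]=1 ship[0->1]=1 prod=3 -> [18 5 1]
Step 8: demand=4,sold=1 ship[1->2]=1 ship[0->1]=1 prod=3 -> [20 5 1]
Step 9: demand=4,sold=1 ship[1->2]=1 ship[0->1]=1 prod=3 -> [22 5 1]
Step 10: demand=4,sold=1 ship[1->2]=1 ship[0->1]=1 prod=3 -> [24 5 1]
Step 11: demand=4,sold=1 ship[1->2]=1 ship[0->1]=1 prod=3 -> [26 5 1]
Step 12: demand=4,sold=1 ship[1->2]=1 ship[0->1]=1 prod=3 -> [28 5 1]
First stockout at step 5

5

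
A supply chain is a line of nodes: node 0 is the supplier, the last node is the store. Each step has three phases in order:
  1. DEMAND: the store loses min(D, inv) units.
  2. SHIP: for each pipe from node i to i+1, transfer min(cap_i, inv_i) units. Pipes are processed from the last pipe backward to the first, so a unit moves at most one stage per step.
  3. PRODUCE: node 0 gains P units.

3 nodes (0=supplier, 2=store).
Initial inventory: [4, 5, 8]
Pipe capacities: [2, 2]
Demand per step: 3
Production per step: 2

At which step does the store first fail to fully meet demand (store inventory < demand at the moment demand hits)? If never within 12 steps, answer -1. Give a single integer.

Step 1: demand=3,sold=3 ship[1->2]=2 ship[0->1]=2 prod=2 -> [4 5 7]
Step 2: demand=3,sold=3 ship[1->2]=2 ship[0->1]=2 prod=2 -> [4 5 6]
Step 3: demand=3,sold=3 ship[1->2]=2 ship[0->1]=2 prod=2 -> [4 5 5]
Step 4: demand=3,sold=3 ship[1->2]=2 ship[0->1]=2 prod=2 -> [4 5 4]
Step 5: demand=3,sold=3 ship[1->2]=2 ship[0->1]=2 prod=2 -> [4 5 3]
Step 6: demand=3,sold=3 ship[1->2]=2 ship[0->1]=2 prod=2 -> [4 5 2]
Step 7: demand=3,sold=2 ship[1->2]=2 ship[0->1]=2 prod=2 -> [4 5 2]
Step 8: demand=3,sold=2 ship[1->2]=2 ship[0->1]=2 prod=2 -> [4 5 2]
Step 9: demand=3,sold=2 ship[1->2]=2 ship[0->1]=2 prod=2 -> [4 5 2]
Step 10: demand=3,sold=2 ship[1->2]=2 ship[0->1]=2 prod=2 -> [4 5 2]
Step 11: demand=3,sold=2 ship[1->2]=2 ship[0->1]=2 prod=2 -> [4 5 2]
Step 12: demand=3,sold=2 ship[1->2]=2 ship[0->1]=2 prod=2 -> [4 5 2]
First stockout at step 7

7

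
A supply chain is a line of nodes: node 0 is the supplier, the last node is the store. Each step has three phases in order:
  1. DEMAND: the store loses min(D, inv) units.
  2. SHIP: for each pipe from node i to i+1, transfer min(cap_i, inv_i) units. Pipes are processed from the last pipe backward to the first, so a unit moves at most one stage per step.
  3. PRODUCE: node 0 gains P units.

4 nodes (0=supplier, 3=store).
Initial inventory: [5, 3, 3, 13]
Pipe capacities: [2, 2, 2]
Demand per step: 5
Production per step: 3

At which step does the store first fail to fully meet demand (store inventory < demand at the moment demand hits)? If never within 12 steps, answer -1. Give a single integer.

Step 1: demand=5,sold=5 ship[2->3]=2 ship[1->2]=2 ship[0->1]=2 prod=3 -> [6 3 3 10]
Step 2: demand=5,sold=5 ship[2->3]=2 ship[1->2]=2 ship[0->1]=2 prod=3 -> [7 3 3 7]
Step 3: demand=5,sold=5 ship[2->3]=2 ship[1->2]=2 ship[0->1]=2 prod=3 -> [8 3 3 4]
Step 4: demand=5,sold=4 ship[2->3]=2 ship[1->2]=2 ship[0->1]=2 prod=3 -> [9 3 3 2]
Step 5: demand=5,sold=2 ship[2->3]=2 ship[1->2]=2 ship[0->1]=2 prod=3 -> [10 3 3 2]
Step 6: demand=5,sold=2 ship[2->3]=2 ship[1->2]=2 ship[0->1]=2 prod=3 -> [11 3 3 2]
Step 7: demand=5,sold=2 ship[2->3]=2 ship[1->2]=2 ship[0->1]=2 prod=3 -> [12 3 3 2]
Step 8: demand=5,sold=2 ship[2->3]=2 ship[1->2]=2 ship[0->1]=2 prod=3 -> [13 3 3 2]
Step 9: demand=5,sold=2 ship[2->3]=2 ship[1->2]=2 ship[0->1]=2 prod=3 -> [14 3 3 2]
Step 10: demand=5,sold=2 ship[2->3]=2 ship[1->2]=2 ship[0->1]=2 prod=3 -> [15 3 3 2]
Step 11: demand=5,sold=2 ship[2->3]=2 ship[1->2]=2 ship[0->1]=2 prod=3 -> [16 3 3 2]
Step 12: demand=5,sold=2 ship[2->3]=2 ship[1->2]=2 ship[0->1]=2 prod=3 -> [17 3 3 2]
First stockout at step 4

4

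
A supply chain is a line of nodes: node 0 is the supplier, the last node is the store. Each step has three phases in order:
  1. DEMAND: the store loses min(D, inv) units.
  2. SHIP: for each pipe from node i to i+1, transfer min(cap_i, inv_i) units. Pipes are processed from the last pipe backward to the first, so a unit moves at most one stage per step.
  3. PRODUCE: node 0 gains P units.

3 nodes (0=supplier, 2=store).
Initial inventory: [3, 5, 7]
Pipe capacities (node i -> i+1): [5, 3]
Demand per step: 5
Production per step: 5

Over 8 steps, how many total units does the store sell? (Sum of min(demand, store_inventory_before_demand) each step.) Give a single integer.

Answer: 28

Derivation:
Step 1: sold=5 (running total=5) -> [5 5 5]
Step 2: sold=5 (running total=10) -> [5 7 3]
Step 3: sold=3 (running total=13) -> [5 9 3]
Step 4: sold=3 (running total=16) -> [5 11 3]
Step 5: sold=3 (running total=19) -> [5 13 3]
Step 6: sold=3 (running total=22) -> [5 15 3]
Step 7: sold=3 (running total=25) -> [5 17 3]
Step 8: sold=3 (running total=28) -> [5 19 3]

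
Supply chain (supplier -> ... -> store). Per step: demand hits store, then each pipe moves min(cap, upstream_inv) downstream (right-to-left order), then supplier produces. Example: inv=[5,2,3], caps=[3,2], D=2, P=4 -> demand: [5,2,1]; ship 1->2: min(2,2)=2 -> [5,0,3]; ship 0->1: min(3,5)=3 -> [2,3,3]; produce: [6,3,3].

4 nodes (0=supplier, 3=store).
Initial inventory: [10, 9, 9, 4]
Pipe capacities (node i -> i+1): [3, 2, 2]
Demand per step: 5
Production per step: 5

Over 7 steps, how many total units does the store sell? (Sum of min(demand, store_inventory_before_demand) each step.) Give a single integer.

Step 1: sold=4 (running total=4) -> [12 10 9 2]
Step 2: sold=2 (running total=6) -> [14 11 9 2]
Step 3: sold=2 (running total=8) -> [16 12 9 2]
Step 4: sold=2 (running total=10) -> [18 13 9 2]
Step 5: sold=2 (running total=12) -> [20 14 9 2]
Step 6: sold=2 (running total=14) -> [22 15 9 2]
Step 7: sold=2 (running total=16) -> [24 16 9 2]

Answer: 16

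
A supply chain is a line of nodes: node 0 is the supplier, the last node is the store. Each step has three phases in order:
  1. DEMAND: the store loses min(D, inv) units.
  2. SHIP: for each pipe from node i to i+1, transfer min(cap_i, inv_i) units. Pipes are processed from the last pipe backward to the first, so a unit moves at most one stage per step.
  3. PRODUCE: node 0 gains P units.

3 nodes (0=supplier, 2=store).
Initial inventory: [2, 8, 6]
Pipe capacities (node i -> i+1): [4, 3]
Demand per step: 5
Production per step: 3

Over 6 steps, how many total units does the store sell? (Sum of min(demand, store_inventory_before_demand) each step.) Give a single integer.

Step 1: sold=5 (running total=5) -> [3 7 4]
Step 2: sold=4 (running total=9) -> [3 7 3]
Step 3: sold=3 (running total=12) -> [3 7 3]
Step 4: sold=3 (running total=15) -> [3 7 3]
Step 5: sold=3 (running total=18) -> [3 7 3]
Step 6: sold=3 (running total=21) -> [3 7 3]

Answer: 21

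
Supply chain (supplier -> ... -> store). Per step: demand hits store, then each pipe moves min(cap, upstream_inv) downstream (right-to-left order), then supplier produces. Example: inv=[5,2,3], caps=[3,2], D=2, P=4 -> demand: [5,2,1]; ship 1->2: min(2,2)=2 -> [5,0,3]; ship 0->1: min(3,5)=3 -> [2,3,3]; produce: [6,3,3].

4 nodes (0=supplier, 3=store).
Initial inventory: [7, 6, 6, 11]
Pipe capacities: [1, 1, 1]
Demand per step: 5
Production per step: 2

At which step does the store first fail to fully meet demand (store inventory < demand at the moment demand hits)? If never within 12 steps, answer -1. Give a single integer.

Step 1: demand=5,sold=5 ship[2->3]=1 ship[1->2]=1 ship[0->1]=1 prod=2 -> [8 6 6 7]
Step 2: demand=5,sold=5 ship[2->3]=1 ship[1->2]=1 ship[0->1]=1 prod=2 -> [9 6 6 3]
Step 3: demand=5,sold=3 ship[2->3]=1 ship[1->2]=1 ship[0->1]=1 prod=2 -> [10 6 6 1]
Step 4: demand=5,sold=1 ship[2->3]=1 ship[1->2]=1 ship[0->1]=1 prod=2 -> [11 6 6 1]
Step 5: demand=5,sold=1 ship[2->3]=1 ship[1->2]=1 ship[0->1]=1 prod=2 -> [12 6 6 1]
Step 6: demand=5,sold=1 ship[2->3]=1 ship[1->2]=1 ship[0->1]=1 prod=2 -> [13 6 6 1]
Step 7: demand=5,sold=1 ship[2->3]=1 ship[1->2]=1 ship[0->1]=1 prod=2 -> [14 6 6 1]
Step 8: demand=5,sold=1 ship[2->3]=1 ship[1->2]=1 ship[0->1]=1 prod=2 -> [15 6 6 1]
Step 9: demand=5,sold=1 ship[2->3]=1 ship[1->2]=1 ship[0->1]=1 prod=2 -> [16 6 6 1]
Step 10: demand=5,sold=1 ship[2->3]=1 ship[1->2]=1 ship[0->1]=1 prod=2 -> [17 6 6 1]
Step 11: demand=5,sold=1 ship[2->3]=1 ship[1->2]=1 ship[0->1]=1 prod=2 -> [18 6 6 1]
Step 12: demand=5,sold=1 ship[2->3]=1 ship[1->2]=1 ship[0->1]=1 prod=2 -> [19 6 6 1]
First stockout at step 3

3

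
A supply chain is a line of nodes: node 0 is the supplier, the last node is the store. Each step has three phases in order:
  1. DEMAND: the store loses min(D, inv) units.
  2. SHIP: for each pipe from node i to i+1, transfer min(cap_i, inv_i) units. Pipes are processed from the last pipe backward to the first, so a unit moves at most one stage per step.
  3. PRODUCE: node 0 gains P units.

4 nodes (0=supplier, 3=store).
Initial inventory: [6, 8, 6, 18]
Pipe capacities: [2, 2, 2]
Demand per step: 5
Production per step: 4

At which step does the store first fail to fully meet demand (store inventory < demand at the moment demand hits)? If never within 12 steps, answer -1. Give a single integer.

Step 1: demand=5,sold=5 ship[2->3]=2 ship[1->2]=2 ship[0->1]=2 prod=4 -> [8 8 6 15]
Step 2: demand=5,sold=5 ship[2->3]=2 ship[1->2]=2 ship[0->1]=2 prod=4 -> [10 8 6 12]
Step 3: demand=5,sold=5 ship[2->3]=2 ship[1->2]=2 ship[0->1]=2 prod=4 -> [12 8 6 9]
Step 4: demand=5,sold=5 ship[2->3]=2 ship[1->2]=2 ship[0->1]=2 prod=4 -> [14 8 6 6]
Step 5: demand=5,sold=5 ship[2->3]=2 ship[1->2]=2 ship[0->1]=2 prod=4 -> [16 8 6 3]
Step 6: demand=5,sold=3 ship[2->3]=2 ship[1->2]=2 ship[0->1]=2 prod=4 -> [18 8 6 2]
Step 7: demand=5,sold=2 ship[2->3]=2 ship[1->2]=2 ship[0->1]=2 prod=4 -> [20 8 6 2]
Step 8: demand=5,sold=2 ship[2->3]=2 ship[1->2]=2 ship[0->1]=2 prod=4 -> [22 8 6 2]
Step 9: demand=5,sold=2 ship[2->3]=2 ship[1->2]=2 ship[0->1]=2 prod=4 -> [24 8 6 2]
Step 10: demand=5,sold=2 ship[2->3]=2 ship[1->2]=2 ship[0->1]=2 prod=4 -> [26 8 6 2]
Step 11: demand=5,sold=2 ship[2->3]=2 ship[1->2]=2 ship[0->1]=2 prod=4 -> [28 8 6 2]
Step 12: demand=5,sold=2 ship[2->3]=2 ship[1->2]=2 ship[0->1]=2 prod=4 -> [30 8 6 2]
First stockout at step 6

6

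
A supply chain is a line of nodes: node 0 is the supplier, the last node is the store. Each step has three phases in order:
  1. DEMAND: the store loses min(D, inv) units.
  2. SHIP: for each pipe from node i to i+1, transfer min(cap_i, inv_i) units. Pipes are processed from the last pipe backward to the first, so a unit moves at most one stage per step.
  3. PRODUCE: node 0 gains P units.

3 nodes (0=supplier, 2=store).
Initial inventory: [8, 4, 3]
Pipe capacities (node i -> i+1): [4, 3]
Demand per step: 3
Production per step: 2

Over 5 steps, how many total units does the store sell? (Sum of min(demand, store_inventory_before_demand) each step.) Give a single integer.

Step 1: sold=3 (running total=3) -> [6 5 3]
Step 2: sold=3 (running total=6) -> [4 6 3]
Step 3: sold=3 (running total=9) -> [2 7 3]
Step 4: sold=3 (running total=12) -> [2 6 3]
Step 5: sold=3 (running total=15) -> [2 5 3]

Answer: 15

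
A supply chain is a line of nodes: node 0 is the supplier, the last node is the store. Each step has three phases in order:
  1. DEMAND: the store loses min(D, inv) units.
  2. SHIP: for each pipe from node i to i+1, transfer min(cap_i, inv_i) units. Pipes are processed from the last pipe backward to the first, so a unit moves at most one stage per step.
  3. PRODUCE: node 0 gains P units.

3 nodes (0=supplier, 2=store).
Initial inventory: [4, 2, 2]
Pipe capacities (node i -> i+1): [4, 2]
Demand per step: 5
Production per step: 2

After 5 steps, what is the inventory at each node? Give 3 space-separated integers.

Step 1: demand=5,sold=2 ship[1->2]=2 ship[0->1]=4 prod=2 -> inv=[2 4 2]
Step 2: demand=5,sold=2 ship[1->2]=2 ship[0->1]=2 prod=2 -> inv=[2 4 2]
Step 3: demand=5,sold=2 ship[1->2]=2 ship[0->1]=2 prod=2 -> inv=[2 4 2]
Step 4: demand=5,sold=2 ship[1->2]=2 ship[0->1]=2 prod=2 -> inv=[2 4 2]
Step 5: demand=5,sold=2 ship[1->2]=2 ship[0->1]=2 prod=2 -> inv=[2 4 2]

2 4 2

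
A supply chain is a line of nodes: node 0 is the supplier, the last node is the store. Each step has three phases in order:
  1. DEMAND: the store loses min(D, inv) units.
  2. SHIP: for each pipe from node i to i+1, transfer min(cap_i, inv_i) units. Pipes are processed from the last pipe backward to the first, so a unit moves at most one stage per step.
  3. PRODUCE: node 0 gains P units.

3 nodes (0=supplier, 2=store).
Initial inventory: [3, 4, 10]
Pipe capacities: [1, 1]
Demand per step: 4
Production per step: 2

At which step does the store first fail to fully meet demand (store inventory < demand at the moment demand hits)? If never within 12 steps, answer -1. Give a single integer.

Step 1: demand=4,sold=4 ship[1->2]=1 ship[0->1]=1 prod=2 -> [4 4 7]
Step 2: demand=4,sold=4 ship[1->2]=1 ship[0->1]=1 prod=2 -> [5 4 4]
Step 3: demand=4,sold=4 ship[1->2]=1 ship[0->1]=1 prod=2 -> [6 4 1]
Step 4: demand=4,sold=1 ship[1->2]=1 ship[0->1]=1 prod=2 -> [7 4 1]
Step 5: demand=4,sold=1 ship[1->2]=1 ship[0->1]=1 prod=2 -> [8 4 1]
Step 6: demand=4,sold=1 ship[1->2]=1 ship[0->1]=1 prod=2 -> [9 4 1]
Step 7: demand=4,sold=1 ship[1->2]=1 ship[0->1]=1 prod=2 -> [10 4 1]
Step 8: demand=4,sold=1 ship[1->2]=1 ship[0->1]=1 prod=2 -> [11 4 1]
Step 9: demand=4,sold=1 ship[1->2]=1 ship[0->1]=1 prod=2 -> [12 4 1]
Step 10: demand=4,sold=1 ship[1->2]=1 ship[0->1]=1 prod=2 -> [13 4 1]
Step 11: demand=4,sold=1 ship[1->2]=1 ship[0->1]=1 prod=2 -> [14 4 1]
Step 12: demand=4,sold=1 ship[1->2]=1 ship[0->1]=1 prod=2 -> [15 4 1]
First stockout at step 4

4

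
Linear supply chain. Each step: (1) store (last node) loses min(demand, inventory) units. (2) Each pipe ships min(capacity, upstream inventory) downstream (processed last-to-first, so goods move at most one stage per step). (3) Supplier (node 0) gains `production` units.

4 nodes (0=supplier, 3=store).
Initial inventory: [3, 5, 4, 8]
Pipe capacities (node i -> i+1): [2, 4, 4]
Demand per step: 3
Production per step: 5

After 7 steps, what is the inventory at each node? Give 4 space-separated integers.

Step 1: demand=3,sold=3 ship[2->3]=4 ship[1->2]=4 ship[0->1]=2 prod=5 -> inv=[6 3 4 9]
Step 2: demand=3,sold=3 ship[2->3]=4 ship[1->2]=3 ship[0->1]=2 prod=5 -> inv=[9 2 3 10]
Step 3: demand=3,sold=3 ship[2->3]=3 ship[1->2]=2 ship[0->1]=2 prod=5 -> inv=[12 2 2 10]
Step 4: demand=3,sold=3 ship[2->3]=2 ship[1->2]=2 ship[0->1]=2 prod=5 -> inv=[15 2 2 9]
Step 5: demand=3,sold=3 ship[2->3]=2 ship[1->2]=2 ship[0->1]=2 prod=5 -> inv=[18 2 2 8]
Step 6: demand=3,sold=3 ship[2->3]=2 ship[1->2]=2 ship[0->1]=2 prod=5 -> inv=[21 2 2 7]
Step 7: demand=3,sold=3 ship[2->3]=2 ship[1->2]=2 ship[0->1]=2 prod=5 -> inv=[24 2 2 6]

24 2 2 6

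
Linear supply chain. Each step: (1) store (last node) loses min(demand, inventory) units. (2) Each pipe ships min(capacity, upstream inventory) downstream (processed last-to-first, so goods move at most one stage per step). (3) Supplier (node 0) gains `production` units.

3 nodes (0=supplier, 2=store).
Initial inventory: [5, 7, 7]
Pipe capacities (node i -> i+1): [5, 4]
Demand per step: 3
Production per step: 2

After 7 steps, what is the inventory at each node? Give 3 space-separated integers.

Step 1: demand=3,sold=3 ship[1->2]=4 ship[0->1]=5 prod=2 -> inv=[2 8 8]
Step 2: demand=3,sold=3 ship[1->2]=4 ship[0->1]=2 prod=2 -> inv=[2 6 9]
Step 3: demand=3,sold=3 ship[1->2]=4 ship[0->1]=2 prod=2 -> inv=[2 4 10]
Step 4: demand=3,sold=3 ship[1->2]=4 ship[0->1]=2 prod=2 -> inv=[2 2 11]
Step 5: demand=3,sold=3 ship[1->2]=2 ship[0->1]=2 prod=2 -> inv=[2 2 10]
Step 6: demand=3,sold=3 ship[1->2]=2 ship[0->1]=2 prod=2 -> inv=[2 2 9]
Step 7: demand=3,sold=3 ship[1->2]=2 ship[0->1]=2 prod=2 -> inv=[2 2 8]

2 2 8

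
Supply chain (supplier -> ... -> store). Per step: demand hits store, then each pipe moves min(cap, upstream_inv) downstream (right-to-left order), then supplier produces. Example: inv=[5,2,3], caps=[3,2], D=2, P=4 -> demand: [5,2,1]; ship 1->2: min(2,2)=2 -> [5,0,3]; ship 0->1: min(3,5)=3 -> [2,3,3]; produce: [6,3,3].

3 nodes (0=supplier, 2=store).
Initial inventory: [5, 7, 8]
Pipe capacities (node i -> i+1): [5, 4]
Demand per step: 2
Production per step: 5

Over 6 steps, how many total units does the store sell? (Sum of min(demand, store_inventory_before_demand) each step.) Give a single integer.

Answer: 12

Derivation:
Step 1: sold=2 (running total=2) -> [5 8 10]
Step 2: sold=2 (running total=4) -> [5 9 12]
Step 3: sold=2 (running total=6) -> [5 10 14]
Step 4: sold=2 (running total=8) -> [5 11 16]
Step 5: sold=2 (running total=10) -> [5 12 18]
Step 6: sold=2 (running total=12) -> [5 13 20]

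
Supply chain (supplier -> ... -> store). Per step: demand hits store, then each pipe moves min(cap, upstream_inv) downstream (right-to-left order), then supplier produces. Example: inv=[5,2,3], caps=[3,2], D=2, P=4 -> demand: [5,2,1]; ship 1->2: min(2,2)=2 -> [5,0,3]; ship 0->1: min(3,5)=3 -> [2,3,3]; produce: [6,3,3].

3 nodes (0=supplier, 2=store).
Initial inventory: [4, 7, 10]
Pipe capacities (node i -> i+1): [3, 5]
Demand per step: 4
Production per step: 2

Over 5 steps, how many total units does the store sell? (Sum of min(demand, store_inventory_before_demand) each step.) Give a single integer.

Step 1: sold=4 (running total=4) -> [3 5 11]
Step 2: sold=4 (running total=8) -> [2 3 12]
Step 3: sold=4 (running total=12) -> [2 2 11]
Step 4: sold=4 (running total=16) -> [2 2 9]
Step 5: sold=4 (running total=20) -> [2 2 7]

Answer: 20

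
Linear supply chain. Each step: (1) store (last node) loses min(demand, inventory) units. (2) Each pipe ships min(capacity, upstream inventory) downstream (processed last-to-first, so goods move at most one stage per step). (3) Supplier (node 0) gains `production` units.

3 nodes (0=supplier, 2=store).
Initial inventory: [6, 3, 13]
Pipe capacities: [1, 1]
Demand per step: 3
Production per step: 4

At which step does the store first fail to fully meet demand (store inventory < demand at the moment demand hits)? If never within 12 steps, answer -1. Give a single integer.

Step 1: demand=3,sold=3 ship[1->2]=1 ship[0->1]=1 prod=4 -> [9 3 11]
Step 2: demand=3,sold=3 ship[1->2]=1 ship[0->1]=1 prod=4 -> [12 3 9]
Step 3: demand=3,sold=3 ship[1->2]=1 ship[0->1]=1 prod=4 -> [15 3 7]
Step 4: demand=3,sold=3 ship[1->2]=1 ship[0->1]=1 prod=4 -> [18 3 5]
Step 5: demand=3,sold=3 ship[1->2]=1 ship[0->1]=1 prod=4 -> [21 3 3]
Step 6: demand=3,sold=3 ship[1->2]=1 ship[0->1]=1 prod=4 -> [24 3 1]
Step 7: demand=3,sold=1 ship[1->2]=1 ship[0->1]=1 prod=4 -> [27 3 1]
Step 8: demand=3,sold=1 ship[1->2]=1 ship[0->1]=1 prod=4 -> [30 3 1]
Step 9: demand=3,sold=1 ship[1->2]=1 ship[0->1]=1 prod=4 -> [33 3 1]
Step 10: demand=3,sold=1 ship[1->2]=1 ship[0->1]=1 prod=4 -> [36 3 1]
Step 11: demand=3,sold=1 ship[1->2]=1 ship[0->1]=1 prod=4 -> [39 3 1]
Step 12: demand=3,sold=1 ship[1->2]=1 ship[0->1]=1 prod=4 -> [42 3 1]
First stockout at step 7

7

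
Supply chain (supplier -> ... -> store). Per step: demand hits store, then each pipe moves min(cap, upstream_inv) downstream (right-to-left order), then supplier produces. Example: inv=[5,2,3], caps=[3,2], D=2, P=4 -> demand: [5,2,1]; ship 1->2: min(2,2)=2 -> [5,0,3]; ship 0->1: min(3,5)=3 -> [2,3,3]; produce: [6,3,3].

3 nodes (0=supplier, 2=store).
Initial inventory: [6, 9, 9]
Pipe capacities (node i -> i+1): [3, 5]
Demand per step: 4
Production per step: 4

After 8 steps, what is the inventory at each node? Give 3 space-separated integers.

Step 1: demand=4,sold=4 ship[1->2]=5 ship[0->1]=3 prod=4 -> inv=[7 7 10]
Step 2: demand=4,sold=4 ship[1->2]=5 ship[0->1]=3 prod=4 -> inv=[8 5 11]
Step 3: demand=4,sold=4 ship[1->2]=5 ship[0->1]=3 prod=4 -> inv=[9 3 12]
Step 4: demand=4,sold=4 ship[1->2]=3 ship[0->1]=3 prod=4 -> inv=[10 3 11]
Step 5: demand=4,sold=4 ship[1->2]=3 ship[0->1]=3 prod=4 -> inv=[11 3 10]
Step 6: demand=4,sold=4 ship[1->2]=3 ship[0->1]=3 prod=4 -> inv=[12 3 9]
Step 7: demand=4,sold=4 ship[1->2]=3 ship[0->1]=3 prod=4 -> inv=[13 3 8]
Step 8: demand=4,sold=4 ship[1->2]=3 ship[0->1]=3 prod=4 -> inv=[14 3 7]

14 3 7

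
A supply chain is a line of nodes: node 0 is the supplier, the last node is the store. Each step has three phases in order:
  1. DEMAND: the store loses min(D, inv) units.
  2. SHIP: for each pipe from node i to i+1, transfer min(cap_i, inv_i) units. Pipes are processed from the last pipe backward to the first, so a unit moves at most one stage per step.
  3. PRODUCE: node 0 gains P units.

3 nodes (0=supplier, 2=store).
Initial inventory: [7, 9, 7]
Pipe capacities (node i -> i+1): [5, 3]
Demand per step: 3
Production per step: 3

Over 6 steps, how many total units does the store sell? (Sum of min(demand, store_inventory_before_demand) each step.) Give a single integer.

Answer: 18

Derivation:
Step 1: sold=3 (running total=3) -> [5 11 7]
Step 2: sold=3 (running total=6) -> [3 13 7]
Step 3: sold=3 (running total=9) -> [3 13 7]
Step 4: sold=3 (running total=12) -> [3 13 7]
Step 5: sold=3 (running total=15) -> [3 13 7]
Step 6: sold=3 (running total=18) -> [3 13 7]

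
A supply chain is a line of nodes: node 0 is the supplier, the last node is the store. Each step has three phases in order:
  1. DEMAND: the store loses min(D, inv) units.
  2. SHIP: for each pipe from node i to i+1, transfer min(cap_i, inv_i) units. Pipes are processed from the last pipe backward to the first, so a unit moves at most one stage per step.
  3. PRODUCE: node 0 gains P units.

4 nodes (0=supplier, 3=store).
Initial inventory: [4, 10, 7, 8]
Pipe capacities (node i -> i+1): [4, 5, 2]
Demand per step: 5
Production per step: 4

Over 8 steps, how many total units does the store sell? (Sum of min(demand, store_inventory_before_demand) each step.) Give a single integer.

Step 1: sold=5 (running total=5) -> [4 9 10 5]
Step 2: sold=5 (running total=10) -> [4 8 13 2]
Step 3: sold=2 (running total=12) -> [4 7 16 2]
Step 4: sold=2 (running total=14) -> [4 6 19 2]
Step 5: sold=2 (running total=16) -> [4 5 22 2]
Step 6: sold=2 (running total=18) -> [4 4 25 2]
Step 7: sold=2 (running total=20) -> [4 4 27 2]
Step 8: sold=2 (running total=22) -> [4 4 29 2]

Answer: 22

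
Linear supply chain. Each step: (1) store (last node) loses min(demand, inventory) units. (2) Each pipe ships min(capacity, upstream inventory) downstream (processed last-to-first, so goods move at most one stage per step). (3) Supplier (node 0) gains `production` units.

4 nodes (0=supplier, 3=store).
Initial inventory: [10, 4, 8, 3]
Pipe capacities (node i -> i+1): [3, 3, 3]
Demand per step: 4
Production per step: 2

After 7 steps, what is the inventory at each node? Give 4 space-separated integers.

Step 1: demand=4,sold=3 ship[2->3]=3 ship[1->2]=3 ship[0->1]=3 prod=2 -> inv=[9 4 8 3]
Step 2: demand=4,sold=3 ship[2->3]=3 ship[1->2]=3 ship[0->1]=3 prod=2 -> inv=[8 4 8 3]
Step 3: demand=4,sold=3 ship[2->3]=3 ship[1->2]=3 ship[0->1]=3 prod=2 -> inv=[7 4 8 3]
Step 4: demand=4,sold=3 ship[2->3]=3 ship[1->2]=3 ship[0->1]=3 prod=2 -> inv=[6 4 8 3]
Step 5: demand=4,sold=3 ship[2->3]=3 ship[1->2]=3 ship[0->1]=3 prod=2 -> inv=[5 4 8 3]
Step 6: demand=4,sold=3 ship[2->3]=3 ship[1->2]=3 ship[0->1]=3 prod=2 -> inv=[4 4 8 3]
Step 7: demand=4,sold=3 ship[2->3]=3 ship[1->2]=3 ship[0->1]=3 prod=2 -> inv=[3 4 8 3]

3 4 8 3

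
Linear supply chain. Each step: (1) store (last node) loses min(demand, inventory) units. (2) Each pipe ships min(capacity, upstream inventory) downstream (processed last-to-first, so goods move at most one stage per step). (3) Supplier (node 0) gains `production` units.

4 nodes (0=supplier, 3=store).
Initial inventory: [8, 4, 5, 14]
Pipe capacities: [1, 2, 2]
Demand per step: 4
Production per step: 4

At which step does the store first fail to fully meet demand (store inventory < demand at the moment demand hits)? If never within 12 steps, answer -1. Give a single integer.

Step 1: demand=4,sold=4 ship[2->3]=2 ship[1->2]=2 ship[0->1]=1 prod=4 -> [11 3 5 12]
Step 2: demand=4,sold=4 ship[2->3]=2 ship[1->2]=2 ship[0->1]=1 prod=4 -> [14 2 5 10]
Step 3: demand=4,sold=4 ship[2->3]=2 ship[1->2]=2 ship[0->1]=1 prod=4 -> [17 1 5 8]
Step 4: demand=4,sold=4 ship[2->3]=2 ship[1->2]=1 ship[0->1]=1 prod=4 -> [20 1 4 6]
Step 5: demand=4,sold=4 ship[2->3]=2 ship[1->2]=1 ship[0->1]=1 prod=4 -> [23 1 3 4]
Step 6: demand=4,sold=4 ship[2->3]=2 ship[1->2]=1 ship[0->1]=1 prod=4 -> [26 1 2 2]
Step 7: demand=4,sold=2 ship[2->3]=2 ship[1->2]=1 ship[0->1]=1 prod=4 -> [29 1 1 2]
Step 8: demand=4,sold=2 ship[2->3]=1 ship[1->2]=1 ship[0->1]=1 prod=4 -> [32 1 1 1]
Step 9: demand=4,sold=1 ship[2->3]=1 ship[1->2]=1 ship[0->1]=1 prod=4 -> [35 1 1 1]
Step 10: demand=4,sold=1 ship[2->3]=1 ship[1->2]=1 ship[0->1]=1 prod=4 -> [38 1 1 1]
Step 11: demand=4,sold=1 ship[2->3]=1 ship[1->2]=1 ship[0->1]=1 prod=4 -> [41 1 1 1]
Step 12: demand=4,sold=1 ship[2->3]=1 ship[1->2]=1 ship[0->1]=1 prod=4 -> [44 1 1 1]
First stockout at step 7

7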